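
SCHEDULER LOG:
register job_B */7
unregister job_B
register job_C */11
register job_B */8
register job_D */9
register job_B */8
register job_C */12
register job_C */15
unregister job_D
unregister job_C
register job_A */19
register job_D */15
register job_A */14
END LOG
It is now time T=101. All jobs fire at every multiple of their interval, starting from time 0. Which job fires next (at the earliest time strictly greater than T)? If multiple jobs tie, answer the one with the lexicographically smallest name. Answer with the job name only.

Op 1: register job_B */7 -> active={job_B:*/7}
Op 2: unregister job_B -> active={}
Op 3: register job_C */11 -> active={job_C:*/11}
Op 4: register job_B */8 -> active={job_B:*/8, job_C:*/11}
Op 5: register job_D */9 -> active={job_B:*/8, job_C:*/11, job_D:*/9}
Op 6: register job_B */8 -> active={job_B:*/8, job_C:*/11, job_D:*/9}
Op 7: register job_C */12 -> active={job_B:*/8, job_C:*/12, job_D:*/9}
Op 8: register job_C */15 -> active={job_B:*/8, job_C:*/15, job_D:*/9}
Op 9: unregister job_D -> active={job_B:*/8, job_C:*/15}
Op 10: unregister job_C -> active={job_B:*/8}
Op 11: register job_A */19 -> active={job_A:*/19, job_B:*/8}
Op 12: register job_D */15 -> active={job_A:*/19, job_B:*/8, job_D:*/15}
Op 13: register job_A */14 -> active={job_A:*/14, job_B:*/8, job_D:*/15}
  job_A: interval 14, next fire after T=101 is 112
  job_B: interval 8, next fire after T=101 is 104
  job_D: interval 15, next fire after T=101 is 105
Earliest = 104, winner (lex tiebreak) = job_B

Answer: job_B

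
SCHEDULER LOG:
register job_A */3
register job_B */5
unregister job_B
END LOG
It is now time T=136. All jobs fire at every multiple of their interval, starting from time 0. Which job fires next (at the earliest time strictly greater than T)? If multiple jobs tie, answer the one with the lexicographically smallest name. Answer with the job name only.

Op 1: register job_A */3 -> active={job_A:*/3}
Op 2: register job_B */5 -> active={job_A:*/3, job_B:*/5}
Op 3: unregister job_B -> active={job_A:*/3}
  job_A: interval 3, next fire after T=136 is 138
Earliest = 138, winner (lex tiebreak) = job_A

Answer: job_A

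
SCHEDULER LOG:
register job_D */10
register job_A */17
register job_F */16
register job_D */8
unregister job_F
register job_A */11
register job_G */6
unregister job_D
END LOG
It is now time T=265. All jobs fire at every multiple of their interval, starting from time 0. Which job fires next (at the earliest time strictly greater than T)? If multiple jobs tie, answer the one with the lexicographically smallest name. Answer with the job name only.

Op 1: register job_D */10 -> active={job_D:*/10}
Op 2: register job_A */17 -> active={job_A:*/17, job_D:*/10}
Op 3: register job_F */16 -> active={job_A:*/17, job_D:*/10, job_F:*/16}
Op 4: register job_D */8 -> active={job_A:*/17, job_D:*/8, job_F:*/16}
Op 5: unregister job_F -> active={job_A:*/17, job_D:*/8}
Op 6: register job_A */11 -> active={job_A:*/11, job_D:*/8}
Op 7: register job_G */6 -> active={job_A:*/11, job_D:*/8, job_G:*/6}
Op 8: unregister job_D -> active={job_A:*/11, job_G:*/6}
  job_A: interval 11, next fire after T=265 is 275
  job_G: interval 6, next fire after T=265 is 270
Earliest = 270, winner (lex tiebreak) = job_G

Answer: job_G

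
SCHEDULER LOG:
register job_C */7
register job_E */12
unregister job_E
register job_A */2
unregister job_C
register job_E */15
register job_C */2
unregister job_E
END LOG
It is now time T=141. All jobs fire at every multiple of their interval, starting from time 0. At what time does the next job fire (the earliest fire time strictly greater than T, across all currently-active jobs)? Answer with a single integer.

Answer: 142

Derivation:
Op 1: register job_C */7 -> active={job_C:*/7}
Op 2: register job_E */12 -> active={job_C:*/7, job_E:*/12}
Op 3: unregister job_E -> active={job_C:*/7}
Op 4: register job_A */2 -> active={job_A:*/2, job_C:*/7}
Op 5: unregister job_C -> active={job_A:*/2}
Op 6: register job_E */15 -> active={job_A:*/2, job_E:*/15}
Op 7: register job_C */2 -> active={job_A:*/2, job_C:*/2, job_E:*/15}
Op 8: unregister job_E -> active={job_A:*/2, job_C:*/2}
  job_A: interval 2, next fire after T=141 is 142
  job_C: interval 2, next fire after T=141 is 142
Earliest fire time = 142 (job job_A)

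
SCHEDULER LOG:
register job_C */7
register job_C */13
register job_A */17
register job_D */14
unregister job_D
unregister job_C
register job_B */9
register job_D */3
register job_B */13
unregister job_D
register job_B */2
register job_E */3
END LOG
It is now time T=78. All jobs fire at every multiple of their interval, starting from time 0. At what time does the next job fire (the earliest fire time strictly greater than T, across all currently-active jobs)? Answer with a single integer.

Answer: 80

Derivation:
Op 1: register job_C */7 -> active={job_C:*/7}
Op 2: register job_C */13 -> active={job_C:*/13}
Op 3: register job_A */17 -> active={job_A:*/17, job_C:*/13}
Op 4: register job_D */14 -> active={job_A:*/17, job_C:*/13, job_D:*/14}
Op 5: unregister job_D -> active={job_A:*/17, job_C:*/13}
Op 6: unregister job_C -> active={job_A:*/17}
Op 7: register job_B */9 -> active={job_A:*/17, job_B:*/9}
Op 8: register job_D */3 -> active={job_A:*/17, job_B:*/9, job_D:*/3}
Op 9: register job_B */13 -> active={job_A:*/17, job_B:*/13, job_D:*/3}
Op 10: unregister job_D -> active={job_A:*/17, job_B:*/13}
Op 11: register job_B */2 -> active={job_A:*/17, job_B:*/2}
Op 12: register job_E */3 -> active={job_A:*/17, job_B:*/2, job_E:*/3}
  job_A: interval 17, next fire after T=78 is 85
  job_B: interval 2, next fire after T=78 is 80
  job_E: interval 3, next fire after T=78 is 81
Earliest fire time = 80 (job job_B)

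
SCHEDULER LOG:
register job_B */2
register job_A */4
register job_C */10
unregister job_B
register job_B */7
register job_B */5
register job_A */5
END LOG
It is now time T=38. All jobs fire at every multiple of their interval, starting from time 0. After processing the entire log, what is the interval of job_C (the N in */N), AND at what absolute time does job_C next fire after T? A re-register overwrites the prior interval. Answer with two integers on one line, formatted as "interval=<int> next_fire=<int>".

Answer: interval=10 next_fire=40

Derivation:
Op 1: register job_B */2 -> active={job_B:*/2}
Op 2: register job_A */4 -> active={job_A:*/4, job_B:*/2}
Op 3: register job_C */10 -> active={job_A:*/4, job_B:*/2, job_C:*/10}
Op 4: unregister job_B -> active={job_A:*/4, job_C:*/10}
Op 5: register job_B */7 -> active={job_A:*/4, job_B:*/7, job_C:*/10}
Op 6: register job_B */5 -> active={job_A:*/4, job_B:*/5, job_C:*/10}
Op 7: register job_A */5 -> active={job_A:*/5, job_B:*/5, job_C:*/10}
Final interval of job_C = 10
Next fire of job_C after T=38: (38//10+1)*10 = 40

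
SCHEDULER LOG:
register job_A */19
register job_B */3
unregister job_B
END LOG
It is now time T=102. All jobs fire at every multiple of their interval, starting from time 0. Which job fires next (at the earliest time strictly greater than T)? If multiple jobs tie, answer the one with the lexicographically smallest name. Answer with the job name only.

Answer: job_A

Derivation:
Op 1: register job_A */19 -> active={job_A:*/19}
Op 2: register job_B */3 -> active={job_A:*/19, job_B:*/3}
Op 3: unregister job_B -> active={job_A:*/19}
  job_A: interval 19, next fire after T=102 is 114
Earliest = 114, winner (lex tiebreak) = job_A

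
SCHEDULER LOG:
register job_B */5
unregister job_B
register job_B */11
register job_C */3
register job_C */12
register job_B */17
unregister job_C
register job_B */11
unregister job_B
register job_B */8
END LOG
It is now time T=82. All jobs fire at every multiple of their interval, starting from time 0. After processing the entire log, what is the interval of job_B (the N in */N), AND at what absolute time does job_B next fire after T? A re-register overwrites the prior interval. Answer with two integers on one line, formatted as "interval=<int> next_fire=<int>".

Answer: interval=8 next_fire=88

Derivation:
Op 1: register job_B */5 -> active={job_B:*/5}
Op 2: unregister job_B -> active={}
Op 3: register job_B */11 -> active={job_B:*/11}
Op 4: register job_C */3 -> active={job_B:*/11, job_C:*/3}
Op 5: register job_C */12 -> active={job_B:*/11, job_C:*/12}
Op 6: register job_B */17 -> active={job_B:*/17, job_C:*/12}
Op 7: unregister job_C -> active={job_B:*/17}
Op 8: register job_B */11 -> active={job_B:*/11}
Op 9: unregister job_B -> active={}
Op 10: register job_B */8 -> active={job_B:*/8}
Final interval of job_B = 8
Next fire of job_B after T=82: (82//8+1)*8 = 88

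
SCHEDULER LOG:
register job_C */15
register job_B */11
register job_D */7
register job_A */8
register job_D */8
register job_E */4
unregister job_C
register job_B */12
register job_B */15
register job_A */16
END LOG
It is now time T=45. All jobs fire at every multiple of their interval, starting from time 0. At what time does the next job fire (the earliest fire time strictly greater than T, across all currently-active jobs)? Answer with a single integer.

Op 1: register job_C */15 -> active={job_C:*/15}
Op 2: register job_B */11 -> active={job_B:*/11, job_C:*/15}
Op 3: register job_D */7 -> active={job_B:*/11, job_C:*/15, job_D:*/7}
Op 4: register job_A */8 -> active={job_A:*/8, job_B:*/11, job_C:*/15, job_D:*/7}
Op 5: register job_D */8 -> active={job_A:*/8, job_B:*/11, job_C:*/15, job_D:*/8}
Op 6: register job_E */4 -> active={job_A:*/8, job_B:*/11, job_C:*/15, job_D:*/8, job_E:*/4}
Op 7: unregister job_C -> active={job_A:*/8, job_B:*/11, job_D:*/8, job_E:*/4}
Op 8: register job_B */12 -> active={job_A:*/8, job_B:*/12, job_D:*/8, job_E:*/4}
Op 9: register job_B */15 -> active={job_A:*/8, job_B:*/15, job_D:*/8, job_E:*/4}
Op 10: register job_A */16 -> active={job_A:*/16, job_B:*/15, job_D:*/8, job_E:*/4}
  job_A: interval 16, next fire after T=45 is 48
  job_B: interval 15, next fire after T=45 is 60
  job_D: interval 8, next fire after T=45 is 48
  job_E: interval 4, next fire after T=45 is 48
Earliest fire time = 48 (job job_A)

Answer: 48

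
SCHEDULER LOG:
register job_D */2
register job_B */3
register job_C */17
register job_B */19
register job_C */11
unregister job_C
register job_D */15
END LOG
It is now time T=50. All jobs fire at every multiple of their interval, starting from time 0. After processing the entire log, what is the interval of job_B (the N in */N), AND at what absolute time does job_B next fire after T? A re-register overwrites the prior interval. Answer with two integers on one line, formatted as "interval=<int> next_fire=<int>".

Op 1: register job_D */2 -> active={job_D:*/2}
Op 2: register job_B */3 -> active={job_B:*/3, job_D:*/2}
Op 3: register job_C */17 -> active={job_B:*/3, job_C:*/17, job_D:*/2}
Op 4: register job_B */19 -> active={job_B:*/19, job_C:*/17, job_D:*/2}
Op 5: register job_C */11 -> active={job_B:*/19, job_C:*/11, job_D:*/2}
Op 6: unregister job_C -> active={job_B:*/19, job_D:*/2}
Op 7: register job_D */15 -> active={job_B:*/19, job_D:*/15}
Final interval of job_B = 19
Next fire of job_B after T=50: (50//19+1)*19 = 57

Answer: interval=19 next_fire=57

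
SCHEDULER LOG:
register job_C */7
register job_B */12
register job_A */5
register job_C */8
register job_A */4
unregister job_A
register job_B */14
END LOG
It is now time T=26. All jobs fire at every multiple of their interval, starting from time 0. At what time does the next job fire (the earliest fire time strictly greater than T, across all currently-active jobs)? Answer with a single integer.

Answer: 28

Derivation:
Op 1: register job_C */7 -> active={job_C:*/7}
Op 2: register job_B */12 -> active={job_B:*/12, job_C:*/7}
Op 3: register job_A */5 -> active={job_A:*/5, job_B:*/12, job_C:*/7}
Op 4: register job_C */8 -> active={job_A:*/5, job_B:*/12, job_C:*/8}
Op 5: register job_A */4 -> active={job_A:*/4, job_B:*/12, job_C:*/8}
Op 6: unregister job_A -> active={job_B:*/12, job_C:*/8}
Op 7: register job_B */14 -> active={job_B:*/14, job_C:*/8}
  job_B: interval 14, next fire after T=26 is 28
  job_C: interval 8, next fire after T=26 is 32
Earliest fire time = 28 (job job_B)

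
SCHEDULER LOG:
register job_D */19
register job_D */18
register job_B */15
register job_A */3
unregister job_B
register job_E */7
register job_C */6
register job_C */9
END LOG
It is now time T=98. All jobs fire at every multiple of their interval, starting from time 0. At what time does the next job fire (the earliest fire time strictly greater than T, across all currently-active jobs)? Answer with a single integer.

Answer: 99

Derivation:
Op 1: register job_D */19 -> active={job_D:*/19}
Op 2: register job_D */18 -> active={job_D:*/18}
Op 3: register job_B */15 -> active={job_B:*/15, job_D:*/18}
Op 4: register job_A */3 -> active={job_A:*/3, job_B:*/15, job_D:*/18}
Op 5: unregister job_B -> active={job_A:*/3, job_D:*/18}
Op 6: register job_E */7 -> active={job_A:*/3, job_D:*/18, job_E:*/7}
Op 7: register job_C */6 -> active={job_A:*/3, job_C:*/6, job_D:*/18, job_E:*/7}
Op 8: register job_C */9 -> active={job_A:*/3, job_C:*/9, job_D:*/18, job_E:*/7}
  job_A: interval 3, next fire after T=98 is 99
  job_C: interval 9, next fire after T=98 is 99
  job_D: interval 18, next fire after T=98 is 108
  job_E: interval 7, next fire after T=98 is 105
Earliest fire time = 99 (job job_A)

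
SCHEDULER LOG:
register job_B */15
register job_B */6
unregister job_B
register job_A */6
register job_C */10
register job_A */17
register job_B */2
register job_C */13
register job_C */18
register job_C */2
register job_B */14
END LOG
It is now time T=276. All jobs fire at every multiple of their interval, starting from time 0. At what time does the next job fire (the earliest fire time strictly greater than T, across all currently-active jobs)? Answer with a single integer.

Answer: 278

Derivation:
Op 1: register job_B */15 -> active={job_B:*/15}
Op 2: register job_B */6 -> active={job_B:*/6}
Op 3: unregister job_B -> active={}
Op 4: register job_A */6 -> active={job_A:*/6}
Op 5: register job_C */10 -> active={job_A:*/6, job_C:*/10}
Op 6: register job_A */17 -> active={job_A:*/17, job_C:*/10}
Op 7: register job_B */2 -> active={job_A:*/17, job_B:*/2, job_C:*/10}
Op 8: register job_C */13 -> active={job_A:*/17, job_B:*/2, job_C:*/13}
Op 9: register job_C */18 -> active={job_A:*/17, job_B:*/2, job_C:*/18}
Op 10: register job_C */2 -> active={job_A:*/17, job_B:*/2, job_C:*/2}
Op 11: register job_B */14 -> active={job_A:*/17, job_B:*/14, job_C:*/2}
  job_A: interval 17, next fire after T=276 is 289
  job_B: interval 14, next fire after T=276 is 280
  job_C: interval 2, next fire after T=276 is 278
Earliest fire time = 278 (job job_C)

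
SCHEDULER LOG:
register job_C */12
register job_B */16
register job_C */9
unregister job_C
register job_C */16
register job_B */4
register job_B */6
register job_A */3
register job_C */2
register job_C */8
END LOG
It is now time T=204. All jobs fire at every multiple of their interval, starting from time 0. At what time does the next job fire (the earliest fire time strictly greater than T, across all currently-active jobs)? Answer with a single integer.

Op 1: register job_C */12 -> active={job_C:*/12}
Op 2: register job_B */16 -> active={job_B:*/16, job_C:*/12}
Op 3: register job_C */9 -> active={job_B:*/16, job_C:*/9}
Op 4: unregister job_C -> active={job_B:*/16}
Op 5: register job_C */16 -> active={job_B:*/16, job_C:*/16}
Op 6: register job_B */4 -> active={job_B:*/4, job_C:*/16}
Op 7: register job_B */6 -> active={job_B:*/6, job_C:*/16}
Op 8: register job_A */3 -> active={job_A:*/3, job_B:*/6, job_C:*/16}
Op 9: register job_C */2 -> active={job_A:*/3, job_B:*/6, job_C:*/2}
Op 10: register job_C */8 -> active={job_A:*/3, job_B:*/6, job_C:*/8}
  job_A: interval 3, next fire after T=204 is 207
  job_B: interval 6, next fire after T=204 is 210
  job_C: interval 8, next fire after T=204 is 208
Earliest fire time = 207 (job job_A)

Answer: 207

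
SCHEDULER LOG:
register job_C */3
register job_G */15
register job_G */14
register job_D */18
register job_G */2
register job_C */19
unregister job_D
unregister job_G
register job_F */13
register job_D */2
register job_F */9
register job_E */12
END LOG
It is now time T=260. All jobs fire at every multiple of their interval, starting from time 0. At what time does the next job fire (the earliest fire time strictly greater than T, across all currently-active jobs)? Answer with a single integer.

Op 1: register job_C */3 -> active={job_C:*/3}
Op 2: register job_G */15 -> active={job_C:*/3, job_G:*/15}
Op 3: register job_G */14 -> active={job_C:*/3, job_G:*/14}
Op 4: register job_D */18 -> active={job_C:*/3, job_D:*/18, job_G:*/14}
Op 5: register job_G */2 -> active={job_C:*/3, job_D:*/18, job_G:*/2}
Op 6: register job_C */19 -> active={job_C:*/19, job_D:*/18, job_G:*/2}
Op 7: unregister job_D -> active={job_C:*/19, job_G:*/2}
Op 8: unregister job_G -> active={job_C:*/19}
Op 9: register job_F */13 -> active={job_C:*/19, job_F:*/13}
Op 10: register job_D */2 -> active={job_C:*/19, job_D:*/2, job_F:*/13}
Op 11: register job_F */9 -> active={job_C:*/19, job_D:*/2, job_F:*/9}
Op 12: register job_E */12 -> active={job_C:*/19, job_D:*/2, job_E:*/12, job_F:*/9}
  job_C: interval 19, next fire after T=260 is 266
  job_D: interval 2, next fire after T=260 is 262
  job_E: interval 12, next fire after T=260 is 264
  job_F: interval 9, next fire after T=260 is 261
Earliest fire time = 261 (job job_F)

Answer: 261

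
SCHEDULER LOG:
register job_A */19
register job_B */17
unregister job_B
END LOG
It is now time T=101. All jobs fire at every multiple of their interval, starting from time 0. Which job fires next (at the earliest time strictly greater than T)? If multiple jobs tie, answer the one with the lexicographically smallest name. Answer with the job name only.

Op 1: register job_A */19 -> active={job_A:*/19}
Op 2: register job_B */17 -> active={job_A:*/19, job_B:*/17}
Op 3: unregister job_B -> active={job_A:*/19}
  job_A: interval 19, next fire after T=101 is 114
Earliest = 114, winner (lex tiebreak) = job_A

Answer: job_A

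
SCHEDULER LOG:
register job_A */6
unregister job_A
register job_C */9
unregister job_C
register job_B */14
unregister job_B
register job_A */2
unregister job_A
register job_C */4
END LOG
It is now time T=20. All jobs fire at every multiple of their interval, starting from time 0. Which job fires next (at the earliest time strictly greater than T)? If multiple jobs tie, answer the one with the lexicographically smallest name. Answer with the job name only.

Op 1: register job_A */6 -> active={job_A:*/6}
Op 2: unregister job_A -> active={}
Op 3: register job_C */9 -> active={job_C:*/9}
Op 4: unregister job_C -> active={}
Op 5: register job_B */14 -> active={job_B:*/14}
Op 6: unregister job_B -> active={}
Op 7: register job_A */2 -> active={job_A:*/2}
Op 8: unregister job_A -> active={}
Op 9: register job_C */4 -> active={job_C:*/4}
  job_C: interval 4, next fire after T=20 is 24
Earliest = 24, winner (lex tiebreak) = job_C

Answer: job_C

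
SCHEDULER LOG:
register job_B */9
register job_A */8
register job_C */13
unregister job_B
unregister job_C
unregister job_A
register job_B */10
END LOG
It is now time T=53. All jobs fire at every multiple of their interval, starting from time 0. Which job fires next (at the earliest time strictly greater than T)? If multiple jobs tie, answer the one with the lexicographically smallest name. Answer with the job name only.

Op 1: register job_B */9 -> active={job_B:*/9}
Op 2: register job_A */8 -> active={job_A:*/8, job_B:*/9}
Op 3: register job_C */13 -> active={job_A:*/8, job_B:*/9, job_C:*/13}
Op 4: unregister job_B -> active={job_A:*/8, job_C:*/13}
Op 5: unregister job_C -> active={job_A:*/8}
Op 6: unregister job_A -> active={}
Op 7: register job_B */10 -> active={job_B:*/10}
  job_B: interval 10, next fire after T=53 is 60
Earliest = 60, winner (lex tiebreak) = job_B

Answer: job_B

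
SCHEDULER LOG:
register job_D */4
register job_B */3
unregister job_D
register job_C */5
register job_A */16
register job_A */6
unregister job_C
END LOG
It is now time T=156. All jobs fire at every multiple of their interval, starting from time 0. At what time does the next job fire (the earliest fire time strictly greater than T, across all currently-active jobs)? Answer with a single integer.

Answer: 159

Derivation:
Op 1: register job_D */4 -> active={job_D:*/4}
Op 2: register job_B */3 -> active={job_B:*/3, job_D:*/4}
Op 3: unregister job_D -> active={job_B:*/3}
Op 4: register job_C */5 -> active={job_B:*/3, job_C:*/5}
Op 5: register job_A */16 -> active={job_A:*/16, job_B:*/3, job_C:*/5}
Op 6: register job_A */6 -> active={job_A:*/6, job_B:*/3, job_C:*/5}
Op 7: unregister job_C -> active={job_A:*/6, job_B:*/3}
  job_A: interval 6, next fire after T=156 is 162
  job_B: interval 3, next fire after T=156 is 159
Earliest fire time = 159 (job job_B)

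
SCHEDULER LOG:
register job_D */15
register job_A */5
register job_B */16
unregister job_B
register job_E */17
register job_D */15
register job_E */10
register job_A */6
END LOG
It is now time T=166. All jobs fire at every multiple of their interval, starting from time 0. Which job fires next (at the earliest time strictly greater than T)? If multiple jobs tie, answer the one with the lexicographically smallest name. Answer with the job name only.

Answer: job_A

Derivation:
Op 1: register job_D */15 -> active={job_D:*/15}
Op 2: register job_A */5 -> active={job_A:*/5, job_D:*/15}
Op 3: register job_B */16 -> active={job_A:*/5, job_B:*/16, job_D:*/15}
Op 4: unregister job_B -> active={job_A:*/5, job_D:*/15}
Op 5: register job_E */17 -> active={job_A:*/5, job_D:*/15, job_E:*/17}
Op 6: register job_D */15 -> active={job_A:*/5, job_D:*/15, job_E:*/17}
Op 7: register job_E */10 -> active={job_A:*/5, job_D:*/15, job_E:*/10}
Op 8: register job_A */6 -> active={job_A:*/6, job_D:*/15, job_E:*/10}
  job_A: interval 6, next fire after T=166 is 168
  job_D: interval 15, next fire after T=166 is 180
  job_E: interval 10, next fire after T=166 is 170
Earliest = 168, winner (lex tiebreak) = job_A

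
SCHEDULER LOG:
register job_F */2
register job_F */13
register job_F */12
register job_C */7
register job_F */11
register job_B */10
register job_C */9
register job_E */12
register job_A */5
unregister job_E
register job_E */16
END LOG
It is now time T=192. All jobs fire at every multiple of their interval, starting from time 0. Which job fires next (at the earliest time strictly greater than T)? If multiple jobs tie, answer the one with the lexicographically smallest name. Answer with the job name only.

Answer: job_A

Derivation:
Op 1: register job_F */2 -> active={job_F:*/2}
Op 2: register job_F */13 -> active={job_F:*/13}
Op 3: register job_F */12 -> active={job_F:*/12}
Op 4: register job_C */7 -> active={job_C:*/7, job_F:*/12}
Op 5: register job_F */11 -> active={job_C:*/7, job_F:*/11}
Op 6: register job_B */10 -> active={job_B:*/10, job_C:*/7, job_F:*/11}
Op 7: register job_C */9 -> active={job_B:*/10, job_C:*/9, job_F:*/11}
Op 8: register job_E */12 -> active={job_B:*/10, job_C:*/9, job_E:*/12, job_F:*/11}
Op 9: register job_A */5 -> active={job_A:*/5, job_B:*/10, job_C:*/9, job_E:*/12, job_F:*/11}
Op 10: unregister job_E -> active={job_A:*/5, job_B:*/10, job_C:*/9, job_F:*/11}
Op 11: register job_E */16 -> active={job_A:*/5, job_B:*/10, job_C:*/9, job_E:*/16, job_F:*/11}
  job_A: interval 5, next fire after T=192 is 195
  job_B: interval 10, next fire after T=192 is 200
  job_C: interval 9, next fire after T=192 is 198
  job_E: interval 16, next fire after T=192 is 208
  job_F: interval 11, next fire after T=192 is 198
Earliest = 195, winner (lex tiebreak) = job_A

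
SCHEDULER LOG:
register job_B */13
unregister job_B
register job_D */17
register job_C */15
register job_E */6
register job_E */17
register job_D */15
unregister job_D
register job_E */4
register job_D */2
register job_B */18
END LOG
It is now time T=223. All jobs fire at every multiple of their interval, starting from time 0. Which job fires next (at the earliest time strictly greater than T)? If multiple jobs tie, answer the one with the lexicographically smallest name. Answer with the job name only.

Op 1: register job_B */13 -> active={job_B:*/13}
Op 2: unregister job_B -> active={}
Op 3: register job_D */17 -> active={job_D:*/17}
Op 4: register job_C */15 -> active={job_C:*/15, job_D:*/17}
Op 5: register job_E */6 -> active={job_C:*/15, job_D:*/17, job_E:*/6}
Op 6: register job_E */17 -> active={job_C:*/15, job_D:*/17, job_E:*/17}
Op 7: register job_D */15 -> active={job_C:*/15, job_D:*/15, job_E:*/17}
Op 8: unregister job_D -> active={job_C:*/15, job_E:*/17}
Op 9: register job_E */4 -> active={job_C:*/15, job_E:*/4}
Op 10: register job_D */2 -> active={job_C:*/15, job_D:*/2, job_E:*/4}
Op 11: register job_B */18 -> active={job_B:*/18, job_C:*/15, job_D:*/2, job_E:*/4}
  job_B: interval 18, next fire after T=223 is 234
  job_C: interval 15, next fire after T=223 is 225
  job_D: interval 2, next fire after T=223 is 224
  job_E: interval 4, next fire after T=223 is 224
Earliest = 224, winner (lex tiebreak) = job_D

Answer: job_D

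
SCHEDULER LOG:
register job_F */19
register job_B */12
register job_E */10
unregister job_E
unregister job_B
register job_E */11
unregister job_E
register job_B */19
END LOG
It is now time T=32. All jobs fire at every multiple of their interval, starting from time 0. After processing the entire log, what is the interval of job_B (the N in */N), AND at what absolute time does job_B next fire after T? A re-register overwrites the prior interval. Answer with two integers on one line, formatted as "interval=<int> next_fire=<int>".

Op 1: register job_F */19 -> active={job_F:*/19}
Op 2: register job_B */12 -> active={job_B:*/12, job_F:*/19}
Op 3: register job_E */10 -> active={job_B:*/12, job_E:*/10, job_F:*/19}
Op 4: unregister job_E -> active={job_B:*/12, job_F:*/19}
Op 5: unregister job_B -> active={job_F:*/19}
Op 6: register job_E */11 -> active={job_E:*/11, job_F:*/19}
Op 7: unregister job_E -> active={job_F:*/19}
Op 8: register job_B */19 -> active={job_B:*/19, job_F:*/19}
Final interval of job_B = 19
Next fire of job_B after T=32: (32//19+1)*19 = 38

Answer: interval=19 next_fire=38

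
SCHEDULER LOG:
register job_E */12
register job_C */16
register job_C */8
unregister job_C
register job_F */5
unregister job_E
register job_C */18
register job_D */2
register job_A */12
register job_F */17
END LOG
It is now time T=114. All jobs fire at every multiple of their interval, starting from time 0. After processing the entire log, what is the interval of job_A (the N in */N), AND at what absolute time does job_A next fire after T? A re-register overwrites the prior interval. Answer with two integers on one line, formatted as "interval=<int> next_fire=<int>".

Op 1: register job_E */12 -> active={job_E:*/12}
Op 2: register job_C */16 -> active={job_C:*/16, job_E:*/12}
Op 3: register job_C */8 -> active={job_C:*/8, job_E:*/12}
Op 4: unregister job_C -> active={job_E:*/12}
Op 5: register job_F */5 -> active={job_E:*/12, job_F:*/5}
Op 6: unregister job_E -> active={job_F:*/5}
Op 7: register job_C */18 -> active={job_C:*/18, job_F:*/5}
Op 8: register job_D */2 -> active={job_C:*/18, job_D:*/2, job_F:*/5}
Op 9: register job_A */12 -> active={job_A:*/12, job_C:*/18, job_D:*/2, job_F:*/5}
Op 10: register job_F */17 -> active={job_A:*/12, job_C:*/18, job_D:*/2, job_F:*/17}
Final interval of job_A = 12
Next fire of job_A after T=114: (114//12+1)*12 = 120

Answer: interval=12 next_fire=120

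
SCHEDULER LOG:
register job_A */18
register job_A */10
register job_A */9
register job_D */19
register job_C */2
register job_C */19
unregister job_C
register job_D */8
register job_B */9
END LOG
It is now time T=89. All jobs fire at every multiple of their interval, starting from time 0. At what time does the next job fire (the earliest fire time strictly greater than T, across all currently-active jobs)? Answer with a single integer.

Op 1: register job_A */18 -> active={job_A:*/18}
Op 2: register job_A */10 -> active={job_A:*/10}
Op 3: register job_A */9 -> active={job_A:*/9}
Op 4: register job_D */19 -> active={job_A:*/9, job_D:*/19}
Op 5: register job_C */2 -> active={job_A:*/9, job_C:*/2, job_D:*/19}
Op 6: register job_C */19 -> active={job_A:*/9, job_C:*/19, job_D:*/19}
Op 7: unregister job_C -> active={job_A:*/9, job_D:*/19}
Op 8: register job_D */8 -> active={job_A:*/9, job_D:*/8}
Op 9: register job_B */9 -> active={job_A:*/9, job_B:*/9, job_D:*/8}
  job_A: interval 9, next fire after T=89 is 90
  job_B: interval 9, next fire after T=89 is 90
  job_D: interval 8, next fire after T=89 is 96
Earliest fire time = 90 (job job_A)

Answer: 90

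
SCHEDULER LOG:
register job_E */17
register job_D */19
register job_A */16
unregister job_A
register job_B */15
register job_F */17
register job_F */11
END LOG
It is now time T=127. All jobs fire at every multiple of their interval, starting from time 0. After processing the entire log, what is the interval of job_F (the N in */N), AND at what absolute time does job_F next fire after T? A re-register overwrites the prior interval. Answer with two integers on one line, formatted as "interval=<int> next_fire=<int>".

Answer: interval=11 next_fire=132

Derivation:
Op 1: register job_E */17 -> active={job_E:*/17}
Op 2: register job_D */19 -> active={job_D:*/19, job_E:*/17}
Op 3: register job_A */16 -> active={job_A:*/16, job_D:*/19, job_E:*/17}
Op 4: unregister job_A -> active={job_D:*/19, job_E:*/17}
Op 5: register job_B */15 -> active={job_B:*/15, job_D:*/19, job_E:*/17}
Op 6: register job_F */17 -> active={job_B:*/15, job_D:*/19, job_E:*/17, job_F:*/17}
Op 7: register job_F */11 -> active={job_B:*/15, job_D:*/19, job_E:*/17, job_F:*/11}
Final interval of job_F = 11
Next fire of job_F after T=127: (127//11+1)*11 = 132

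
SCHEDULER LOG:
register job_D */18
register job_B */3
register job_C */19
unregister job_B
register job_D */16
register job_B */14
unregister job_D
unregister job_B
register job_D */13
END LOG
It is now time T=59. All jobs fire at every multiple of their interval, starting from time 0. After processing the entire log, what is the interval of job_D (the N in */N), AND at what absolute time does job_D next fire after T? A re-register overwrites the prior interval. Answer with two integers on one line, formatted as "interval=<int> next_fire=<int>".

Answer: interval=13 next_fire=65

Derivation:
Op 1: register job_D */18 -> active={job_D:*/18}
Op 2: register job_B */3 -> active={job_B:*/3, job_D:*/18}
Op 3: register job_C */19 -> active={job_B:*/3, job_C:*/19, job_D:*/18}
Op 4: unregister job_B -> active={job_C:*/19, job_D:*/18}
Op 5: register job_D */16 -> active={job_C:*/19, job_D:*/16}
Op 6: register job_B */14 -> active={job_B:*/14, job_C:*/19, job_D:*/16}
Op 7: unregister job_D -> active={job_B:*/14, job_C:*/19}
Op 8: unregister job_B -> active={job_C:*/19}
Op 9: register job_D */13 -> active={job_C:*/19, job_D:*/13}
Final interval of job_D = 13
Next fire of job_D after T=59: (59//13+1)*13 = 65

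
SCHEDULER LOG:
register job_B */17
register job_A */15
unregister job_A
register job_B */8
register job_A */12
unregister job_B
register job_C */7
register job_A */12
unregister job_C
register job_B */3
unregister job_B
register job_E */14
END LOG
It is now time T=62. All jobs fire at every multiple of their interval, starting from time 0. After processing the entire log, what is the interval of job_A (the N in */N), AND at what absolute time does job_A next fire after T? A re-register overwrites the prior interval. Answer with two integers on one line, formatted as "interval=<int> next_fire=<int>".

Answer: interval=12 next_fire=72

Derivation:
Op 1: register job_B */17 -> active={job_B:*/17}
Op 2: register job_A */15 -> active={job_A:*/15, job_B:*/17}
Op 3: unregister job_A -> active={job_B:*/17}
Op 4: register job_B */8 -> active={job_B:*/8}
Op 5: register job_A */12 -> active={job_A:*/12, job_B:*/8}
Op 6: unregister job_B -> active={job_A:*/12}
Op 7: register job_C */7 -> active={job_A:*/12, job_C:*/7}
Op 8: register job_A */12 -> active={job_A:*/12, job_C:*/7}
Op 9: unregister job_C -> active={job_A:*/12}
Op 10: register job_B */3 -> active={job_A:*/12, job_B:*/3}
Op 11: unregister job_B -> active={job_A:*/12}
Op 12: register job_E */14 -> active={job_A:*/12, job_E:*/14}
Final interval of job_A = 12
Next fire of job_A after T=62: (62//12+1)*12 = 72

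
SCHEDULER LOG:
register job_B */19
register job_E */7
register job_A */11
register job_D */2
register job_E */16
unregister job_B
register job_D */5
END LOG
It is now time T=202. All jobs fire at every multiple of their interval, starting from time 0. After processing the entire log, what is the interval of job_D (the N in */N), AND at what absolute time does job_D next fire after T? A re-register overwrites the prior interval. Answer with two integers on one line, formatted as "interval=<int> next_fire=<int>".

Op 1: register job_B */19 -> active={job_B:*/19}
Op 2: register job_E */7 -> active={job_B:*/19, job_E:*/7}
Op 3: register job_A */11 -> active={job_A:*/11, job_B:*/19, job_E:*/7}
Op 4: register job_D */2 -> active={job_A:*/11, job_B:*/19, job_D:*/2, job_E:*/7}
Op 5: register job_E */16 -> active={job_A:*/11, job_B:*/19, job_D:*/2, job_E:*/16}
Op 6: unregister job_B -> active={job_A:*/11, job_D:*/2, job_E:*/16}
Op 7: register job_D */5 -> active={job_A:*/11, job_D:*/5, job_E:*/16}
Final interval of job_D = 5
Next fire of job_D after T=202: (202//5+1)*5 = 205

Answer: interval=5 next_fire=205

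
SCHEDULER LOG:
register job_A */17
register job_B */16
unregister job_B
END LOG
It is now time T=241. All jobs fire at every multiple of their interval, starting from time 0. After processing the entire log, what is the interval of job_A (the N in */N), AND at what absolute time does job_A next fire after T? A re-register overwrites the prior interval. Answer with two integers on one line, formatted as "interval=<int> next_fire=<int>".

Op 1: register job_A */17 -> active={job_A:*/17}
Op 2: register job_B */16 -> active={job_A:*/17, job_B:*/16}
Op 3: unregister job_B -> active={job_A:*/17}
Final interval of job_A = 17
Next fire of job_A after T=241: (241//17+1)*17 = 255

Answer: interval=17 next_fire=255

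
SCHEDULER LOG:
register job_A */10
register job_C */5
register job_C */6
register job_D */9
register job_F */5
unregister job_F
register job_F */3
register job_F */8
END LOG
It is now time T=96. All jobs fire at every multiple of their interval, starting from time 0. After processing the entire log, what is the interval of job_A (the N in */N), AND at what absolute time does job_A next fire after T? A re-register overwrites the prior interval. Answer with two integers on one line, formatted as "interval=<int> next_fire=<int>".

Op 1: register job_A */10 -> active={job_A:*/10}
Op 2: register job_C */5 -> active={job_A:*/10, job_C:*/5}
Op 3: register job_C */6 -> active={job_A:*/10, job_C:*/6}
Op 4: register job_D */9 -> active={job_A:*/10, job_C:*/6, job_D:*/9}
Op 5: register job_F */5 -> active={job_A:*/10, job_C:*/6, job_D:*/9, job_F:*/5}
Op 6: unregister job_F -> active={job_A:*/10, job_C:*/6, job_D:*/9}
Op 7: register job_F */3 -> active={job_A:*/10, job_C:*/6, job_D:*/9, job_F:*/3}
Op 8: register job_F */8 -> active={job_A:*/10, job_C:*/6, job_D:*/9, job_F:*/8}
Final interval of job_A = 10
Next fire of job_A after T=96: (96//10+1)*10 = 100

Answer: interval=10 next_fire=100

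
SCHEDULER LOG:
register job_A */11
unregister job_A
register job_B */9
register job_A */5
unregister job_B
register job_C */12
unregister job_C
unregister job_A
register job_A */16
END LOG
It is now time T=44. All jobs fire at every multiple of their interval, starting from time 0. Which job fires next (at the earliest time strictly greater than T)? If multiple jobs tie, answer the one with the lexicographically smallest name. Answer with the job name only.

Answer: job_A

Derivation:
Op 1: register job_A */11 -> active={job_A:*/11}
Op 2: unregister job_A -> active={}
Op 3: register job_B */9 -> active={job_B:*/9}
Op 4: register job_A */5 -> active={job_A:*/5, job_B:*/9}
Op 5: unregister job_B -> active={job_A:*/5}
Op 6: register job_C */12 -> active={job_A:*/5, job_C:*/12}
Op 7: unregister job_C -> active={job_A:*/5}
Op 8: unregister job_A -> active={}
Op 9: register job_A */16 -> active={job_A:*/16}
  job_A: interval 16, next fire after T=44 is 48
Earliest = 48, winner (lex tiebreak) = job_A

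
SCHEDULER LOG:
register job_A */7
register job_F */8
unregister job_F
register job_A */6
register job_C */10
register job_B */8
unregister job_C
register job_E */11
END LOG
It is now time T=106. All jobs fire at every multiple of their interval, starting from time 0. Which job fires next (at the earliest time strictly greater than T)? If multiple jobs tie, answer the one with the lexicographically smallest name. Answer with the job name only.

Op 1: register job_A */7 -> active={job_A:*/7}
Op 2: register job_F */8 -> active={job_A:*/7, job_F:*/8}
Op 3: unregister job_F -> active={job_A:*/7}
Op 4: register job_A */6 -> active={job_A:*/6}
Op 5: register job_C */10 -> active={job_A:*/6, job_C:*/10}
Op 6: register job_B */8 -> active={job_A:*/6, job_B:*/8, job_C:*/10}
Op 7: unregister job_C -> active={job_A:*/6, job_B:*/8}
Op 8: register job_E */11 -> active={job_A:*/6, job_B:*/8, job_E:*/11}
  job_A: interval 6, next fire after T=106 is 108
  job_B: interval 8, next fire after T=106 is 112
  job_E: interval 11, next fire after T=106 is 110
Earliest = 108, winner (lex tiebreak) = job_A

Answer: job_A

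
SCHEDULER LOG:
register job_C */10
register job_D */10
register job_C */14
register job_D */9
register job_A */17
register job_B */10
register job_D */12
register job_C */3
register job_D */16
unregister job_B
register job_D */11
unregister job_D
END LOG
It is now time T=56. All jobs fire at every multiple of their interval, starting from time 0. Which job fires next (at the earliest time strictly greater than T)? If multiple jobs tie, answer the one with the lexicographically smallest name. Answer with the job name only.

Answer: job_C

Derivation:
Op 1: register job_C */10 -> active={job_C:*/10}
Op 2: register job_D */10 -> active={job_C:*/10, job_D:*/10}
Op 3: register job_C */14 -> active={job_C:*/14, job_D:*/10}
Op 4: register job_D */9 -> active={job_C:*/14, job_D:*/9}
Op 5: register job_A */17 -> active={job_A:*/17, job_C:*/14, job_D:*/9}
Op 6: register job_B */10 -> active={job_A:*/17, job_B:*/10, job_C:*/14, job_D:*/9}
Op 7: register job_D */12 -> active={job_A:*/17, job_B:*/10, job_C:*/14, job_D:*/12}
Op 8: register job_C */3 -> active={job_A:*/17, job_B:*/10, job_C:*/3, job_D:*/12}
Op 9: register job_D */16 -> active={job_A:*/17, job_B:*/10, job_C:*/3, job_D:*/16}
Op 10: unregister job_B -> active={job_A:*/17, job_C:*/3, job_D:*/16}
Op 11: register job_D */11 -> active={job_A:*/17, job_C:*/3, job_D:*/11}
Op 12: unregister job_D -> active={job_A:*/17, job_C:*/3}
  job_A: interval 17, next fire after T=56 is 68
  job_C: interval 3, next fire after T=56 is 57
Earliest = 57, winner (lex tiebreak) = job_C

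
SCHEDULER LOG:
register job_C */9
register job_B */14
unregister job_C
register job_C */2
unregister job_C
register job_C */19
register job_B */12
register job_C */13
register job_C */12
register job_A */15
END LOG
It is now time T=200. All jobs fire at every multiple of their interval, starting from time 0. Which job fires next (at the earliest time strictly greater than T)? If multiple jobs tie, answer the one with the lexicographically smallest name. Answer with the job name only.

Op 1: register job_C */9 -> active={job_C:*/9}
Op 2: register job_B */14 -> active={job_B:*/14, job_C:*/9}
Op 3: unregister job_C -> active={job_B:*/14}
Op 4: register job_C */2 -> active={job_B:*/14, job_C:*/2}
Op 5: unregister job_C -> active={job_B:*/14}
Op 6: register job_C */19 -> active={job_B:*/14, job_C:*/19}
Op 7: register job_B */12 -> active={job_B:*/12, job_C:*/19}
Op 8: register job_C */13 -> active={job_B:*/12, job_C:*/13}
Op 9: register job_C */12 -> active={job_B:*/12, job_C:*/12}
Op 10: register job_A */15 -> active={job_A:*/15, job_B:*/12, job_C:*/12}
  job_A: interval 15, next fire after T=200 is 210
  job_B: interval 12, next fire after T=200 is 204
  job_C: interval 12, next fire after T=200 is 204
Earliest = 204, winner (lex tiebreak) = job_B

Answer: job_B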